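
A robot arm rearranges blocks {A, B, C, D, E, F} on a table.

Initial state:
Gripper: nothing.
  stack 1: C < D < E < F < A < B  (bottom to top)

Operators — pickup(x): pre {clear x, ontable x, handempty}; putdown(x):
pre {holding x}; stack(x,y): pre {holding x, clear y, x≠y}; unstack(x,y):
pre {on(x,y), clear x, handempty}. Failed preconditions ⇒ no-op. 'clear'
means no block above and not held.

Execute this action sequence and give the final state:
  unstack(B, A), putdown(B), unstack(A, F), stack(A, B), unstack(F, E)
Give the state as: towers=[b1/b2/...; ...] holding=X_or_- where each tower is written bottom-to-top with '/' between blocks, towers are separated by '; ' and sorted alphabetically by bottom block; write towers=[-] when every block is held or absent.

step 1 (unstack(B, A)): towers=[C/D/E/F/A] holding=B
step 2 (putdown(B)): towers=[B; C/D/E/F/A] holding=-
step 3 (unstack(A, F)): towers=[B; C/D/E/F] holding=A
step 4 (stack(A, B)): towers=[B/A; C/D/E/F] holding=-
step 5 (unstack(F, E)): towers=[B/A; C/D/E] holding=F

towers=[B/A; C/D/E] holding=F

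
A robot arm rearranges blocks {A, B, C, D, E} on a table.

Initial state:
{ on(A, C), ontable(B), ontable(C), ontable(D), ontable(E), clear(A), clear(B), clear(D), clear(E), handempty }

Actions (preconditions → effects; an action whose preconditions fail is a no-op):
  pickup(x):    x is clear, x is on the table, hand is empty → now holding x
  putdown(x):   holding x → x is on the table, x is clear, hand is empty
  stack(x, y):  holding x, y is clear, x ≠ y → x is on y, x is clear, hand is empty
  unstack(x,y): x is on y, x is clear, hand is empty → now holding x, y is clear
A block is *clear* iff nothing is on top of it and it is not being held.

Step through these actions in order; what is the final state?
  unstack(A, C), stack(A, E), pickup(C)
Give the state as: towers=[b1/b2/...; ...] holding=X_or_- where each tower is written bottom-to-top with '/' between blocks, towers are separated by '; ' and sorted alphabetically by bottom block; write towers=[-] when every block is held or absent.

towers=[B; D; E/A] holding=C

step 1 (unstack(A, C)): towers=[B; C; D; E] holding=A
step 2 (stack(A, E)): towers=[B; C; D; E/A] holding=-
step 3 (pickup(C)): towers=[B; D; E/A] holding=C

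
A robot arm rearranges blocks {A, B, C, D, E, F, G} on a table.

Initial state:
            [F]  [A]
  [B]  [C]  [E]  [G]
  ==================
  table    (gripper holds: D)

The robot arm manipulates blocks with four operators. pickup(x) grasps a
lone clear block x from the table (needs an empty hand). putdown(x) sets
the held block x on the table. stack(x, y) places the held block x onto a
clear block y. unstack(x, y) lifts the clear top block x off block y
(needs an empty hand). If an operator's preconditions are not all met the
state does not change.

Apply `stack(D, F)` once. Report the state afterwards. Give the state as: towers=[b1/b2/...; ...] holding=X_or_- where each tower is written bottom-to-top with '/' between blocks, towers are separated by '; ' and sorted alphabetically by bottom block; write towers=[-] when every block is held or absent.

towers=[B; C; E/F/D; G/A] holding=-

before: towers=[B; C; E/F; G/A] holding=D
pre[stack(D, F)]: holding(D) ok, clear(F) ok, D≠F ok
all met → apply stack(D, F)
after:  towers=[B; C; E/F/D; G/A] holding=-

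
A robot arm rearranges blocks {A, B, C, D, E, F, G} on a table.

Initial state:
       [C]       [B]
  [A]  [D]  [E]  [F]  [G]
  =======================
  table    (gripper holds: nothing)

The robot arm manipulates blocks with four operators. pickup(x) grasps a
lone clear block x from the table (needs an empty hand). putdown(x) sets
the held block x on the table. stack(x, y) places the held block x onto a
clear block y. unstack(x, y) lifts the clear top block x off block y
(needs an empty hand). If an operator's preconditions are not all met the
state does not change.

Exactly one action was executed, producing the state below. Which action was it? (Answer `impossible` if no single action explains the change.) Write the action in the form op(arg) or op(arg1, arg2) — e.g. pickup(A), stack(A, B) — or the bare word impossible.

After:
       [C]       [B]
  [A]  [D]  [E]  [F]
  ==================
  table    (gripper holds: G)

target: towers=[A; D/C; E; F/B] holding=G
     unstack(B, F) → towers=[A; D/C; E; F; G] holding=B
         pickup(G) → towers=[A; D/C; E; F/B] holding=G  ← match
         pickup(A) → towers=[D/C; E; F/B; G] holding=A
         pickup(E) → towers=[A; D/C; F/B; G] holding=E
     unstack(C, D) → towers=[A; D; E; F/B; G] holding=C

pickup(G)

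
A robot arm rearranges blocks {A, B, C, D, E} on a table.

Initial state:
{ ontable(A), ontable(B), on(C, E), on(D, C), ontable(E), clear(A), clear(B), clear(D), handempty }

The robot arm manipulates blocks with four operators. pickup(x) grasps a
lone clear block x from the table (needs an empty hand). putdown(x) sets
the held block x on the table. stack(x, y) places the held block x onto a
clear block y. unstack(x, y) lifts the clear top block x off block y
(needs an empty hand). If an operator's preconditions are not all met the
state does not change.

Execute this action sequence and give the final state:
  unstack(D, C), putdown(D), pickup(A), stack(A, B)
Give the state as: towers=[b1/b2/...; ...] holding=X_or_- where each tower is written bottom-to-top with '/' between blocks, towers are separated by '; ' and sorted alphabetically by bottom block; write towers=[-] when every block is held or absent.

step 1 (unstack(D, C)): towers=[A; B; E/C] holding=D
step 2 (putdown(D)): towers=[A; B; D; E/C] holding=-
step 3 (pickup(A)): towers=[B; D; E/C] holding=A
step 4 (stack(A, B)): towers=[B/A; D; E/C] holding=-

towers=[B/A; D; E/C] holding=-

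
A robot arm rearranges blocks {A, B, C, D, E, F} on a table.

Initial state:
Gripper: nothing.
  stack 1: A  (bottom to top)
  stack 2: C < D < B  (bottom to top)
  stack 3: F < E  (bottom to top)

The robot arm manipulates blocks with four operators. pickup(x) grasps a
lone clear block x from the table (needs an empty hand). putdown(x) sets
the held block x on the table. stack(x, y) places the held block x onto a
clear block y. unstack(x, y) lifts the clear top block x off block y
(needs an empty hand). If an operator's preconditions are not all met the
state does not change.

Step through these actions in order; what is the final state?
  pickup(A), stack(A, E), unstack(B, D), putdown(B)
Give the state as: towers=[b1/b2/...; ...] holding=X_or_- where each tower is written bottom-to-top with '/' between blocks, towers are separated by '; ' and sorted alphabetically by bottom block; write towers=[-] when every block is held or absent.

step 1 (pickup(A)): towers=[C/D/B; F/E] holding=A
step 2 (stack(A, E)): towers=[C/D/B; F/E/A] holding=-
step 3 (unstack(B, D)): towers=[C/D; F/E/A] holding=B
step 4 (putdown(B)): towers=[B; C/D; F/E/A] holding=-

towers=[B; C/D; F/E/A] holding=-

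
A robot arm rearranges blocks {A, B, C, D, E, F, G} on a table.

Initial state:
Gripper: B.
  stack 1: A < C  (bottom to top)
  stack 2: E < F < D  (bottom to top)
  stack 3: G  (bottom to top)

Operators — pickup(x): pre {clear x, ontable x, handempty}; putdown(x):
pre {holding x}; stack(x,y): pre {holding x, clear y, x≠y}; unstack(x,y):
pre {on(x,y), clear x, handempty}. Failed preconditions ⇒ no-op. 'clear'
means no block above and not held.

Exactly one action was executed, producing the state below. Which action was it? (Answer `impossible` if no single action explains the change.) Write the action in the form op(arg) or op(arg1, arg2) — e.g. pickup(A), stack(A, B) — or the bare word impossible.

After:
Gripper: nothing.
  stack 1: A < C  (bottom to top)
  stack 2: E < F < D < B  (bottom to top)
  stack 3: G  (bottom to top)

target: towers=[A/C; E/F/D/B; G] holding=-
        putdown(B) → towers=[A/C; B; E/F/D; G] holding=-
       stack(B, G) → towers=[A/C; E/F/D; G/B] holding=-
       stack(B, D) → towers=[A/C; E/F/D/B; G] holding=-  ← match
       stack(B, C) → towers=[A/C/B; E/F/D; G] holding=-

stack(B, D)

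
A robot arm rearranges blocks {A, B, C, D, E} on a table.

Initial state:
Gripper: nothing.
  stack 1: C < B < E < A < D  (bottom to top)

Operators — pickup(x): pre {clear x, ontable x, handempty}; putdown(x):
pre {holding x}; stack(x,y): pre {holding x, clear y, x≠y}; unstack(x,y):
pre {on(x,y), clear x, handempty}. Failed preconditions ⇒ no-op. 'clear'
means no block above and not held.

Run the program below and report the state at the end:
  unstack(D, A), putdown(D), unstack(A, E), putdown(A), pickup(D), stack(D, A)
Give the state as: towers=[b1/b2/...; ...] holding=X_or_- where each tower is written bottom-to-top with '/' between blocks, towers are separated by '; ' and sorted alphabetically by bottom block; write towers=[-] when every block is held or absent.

towers=[A/D; C/B/E] holding=-

step 1 (unstack(D, A)): towers=[C/B/E/A] holding=D
step 2 (putdown(D)): towers=[C/B/E/A; D] holding=-
step 3 (unstack(A, E)): towers=[C/B/E; D] holding=A
step 4 (putdown(A)): towers=[A; C/B/E; D] holding=-
step 5 (pickup(D)): towers=[A; C/B/E] holding=D
step 6 (stack(D, A)): towers=[A/D; C/B/E] holding=-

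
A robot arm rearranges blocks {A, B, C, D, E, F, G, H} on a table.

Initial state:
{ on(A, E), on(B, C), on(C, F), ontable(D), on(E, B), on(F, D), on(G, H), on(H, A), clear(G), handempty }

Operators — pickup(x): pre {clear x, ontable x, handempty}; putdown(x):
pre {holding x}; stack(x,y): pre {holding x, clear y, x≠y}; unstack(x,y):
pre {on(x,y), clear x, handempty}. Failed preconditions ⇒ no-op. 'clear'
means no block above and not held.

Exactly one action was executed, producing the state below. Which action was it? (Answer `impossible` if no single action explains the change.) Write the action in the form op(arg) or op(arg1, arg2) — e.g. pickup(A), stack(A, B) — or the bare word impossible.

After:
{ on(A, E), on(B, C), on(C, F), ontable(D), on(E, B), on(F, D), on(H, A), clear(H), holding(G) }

unstack(G, H)

target: towers=[D/F/C/B/E/A/H] holding=G
     unstack(G, H) → towers=[D/F/C/B/E/A/H] holding=G  ← match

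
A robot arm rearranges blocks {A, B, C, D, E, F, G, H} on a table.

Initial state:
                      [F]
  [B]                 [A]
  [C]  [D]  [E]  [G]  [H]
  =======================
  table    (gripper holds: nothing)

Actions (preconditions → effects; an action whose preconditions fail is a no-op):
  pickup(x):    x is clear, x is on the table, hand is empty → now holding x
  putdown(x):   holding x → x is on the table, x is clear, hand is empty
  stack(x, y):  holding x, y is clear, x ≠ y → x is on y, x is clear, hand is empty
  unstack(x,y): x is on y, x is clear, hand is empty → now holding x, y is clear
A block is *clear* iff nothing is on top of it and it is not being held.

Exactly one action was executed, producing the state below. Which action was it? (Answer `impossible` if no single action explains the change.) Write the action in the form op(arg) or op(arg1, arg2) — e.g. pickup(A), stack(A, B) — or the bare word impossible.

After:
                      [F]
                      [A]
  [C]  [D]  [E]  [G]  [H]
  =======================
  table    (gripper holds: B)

unstack(B, C)

target: towers=[C; D; E; G; H/A/F] holding=B
         pickup(G) → towers=[C/B; D; E; H/A/F] holding=G
         pickup(E) → towers=[C/B; D; G; H/A/F] holding=E
     unstack(B, C) → towers=[C; D; E; G; H/A/F] holding=B  ← match
     unstack(F, A) → towers=[C/B; D; E; G; H/A] holding=F
         pickup(D) → towers=[C/B; E; G; H/A/F] holding=D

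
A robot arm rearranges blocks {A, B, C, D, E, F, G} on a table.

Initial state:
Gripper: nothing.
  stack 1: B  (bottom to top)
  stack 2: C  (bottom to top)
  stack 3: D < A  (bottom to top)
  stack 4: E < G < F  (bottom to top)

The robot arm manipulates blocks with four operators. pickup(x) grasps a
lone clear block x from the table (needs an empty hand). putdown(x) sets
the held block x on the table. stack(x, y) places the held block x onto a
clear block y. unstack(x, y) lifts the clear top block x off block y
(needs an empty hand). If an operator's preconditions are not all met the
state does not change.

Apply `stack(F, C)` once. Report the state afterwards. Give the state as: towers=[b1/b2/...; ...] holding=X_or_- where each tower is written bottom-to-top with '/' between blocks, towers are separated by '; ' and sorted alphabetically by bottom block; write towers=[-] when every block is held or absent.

before: towers=[B; C; D/A; E/G/F] holding=-
pre[stack(F, C)]: holding(F) no, clear(C) yes, F≠C yes
holding(F) unmet → stack(F, C) is a no-op
after:  towers=[B; C; D/A; E/G/F] holding=-

towers=[B; C; D/A; E/G/F] holding=-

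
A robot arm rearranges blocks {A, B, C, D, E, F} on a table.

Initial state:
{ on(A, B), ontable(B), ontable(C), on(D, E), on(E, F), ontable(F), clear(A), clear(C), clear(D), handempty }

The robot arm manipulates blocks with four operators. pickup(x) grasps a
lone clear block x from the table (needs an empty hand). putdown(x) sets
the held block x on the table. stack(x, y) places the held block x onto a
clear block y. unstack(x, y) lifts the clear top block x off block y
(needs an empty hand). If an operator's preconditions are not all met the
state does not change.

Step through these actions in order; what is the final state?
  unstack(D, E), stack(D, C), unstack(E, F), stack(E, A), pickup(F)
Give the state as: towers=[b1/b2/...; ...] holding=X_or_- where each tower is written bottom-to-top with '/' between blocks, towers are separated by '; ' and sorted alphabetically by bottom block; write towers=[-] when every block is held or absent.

step 1 (unstack(D, E)): towers=[B/A; C; F/E] holding=D
step 2 (stack(D, C)): towers=[B/A; C/D; F/E] holding=-
step 3 (unstack(E, F)): towers=[B/A; C/D; F] holding=E
step 4 (stack(E, A)): towers=[B/A/E; C/D; F] holding=-
step 5 (pickup(F)): towers=[B/A/E; C/D] holding=F

towers=[B/A/E; C/D] holding=F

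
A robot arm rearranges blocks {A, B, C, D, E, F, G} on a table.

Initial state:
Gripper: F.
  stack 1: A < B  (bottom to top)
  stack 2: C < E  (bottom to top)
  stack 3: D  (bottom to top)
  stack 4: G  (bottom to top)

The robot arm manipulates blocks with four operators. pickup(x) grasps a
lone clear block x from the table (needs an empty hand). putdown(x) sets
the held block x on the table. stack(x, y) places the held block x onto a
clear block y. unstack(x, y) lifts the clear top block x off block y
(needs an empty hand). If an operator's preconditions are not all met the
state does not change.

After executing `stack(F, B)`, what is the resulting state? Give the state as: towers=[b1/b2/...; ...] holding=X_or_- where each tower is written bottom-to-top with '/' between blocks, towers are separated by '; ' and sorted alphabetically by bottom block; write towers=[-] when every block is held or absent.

towers=[A/B/F; C/E; D; G] holding=-

before: towers=[A/B; C/E; D; G] holding=F
pre[stack(F, B)]: holding(F) yes, clear(B) yes, F≠B yes
all met → apply stack(F, B)
after:  towers=[A/B/F; C/E; D; G] holding=-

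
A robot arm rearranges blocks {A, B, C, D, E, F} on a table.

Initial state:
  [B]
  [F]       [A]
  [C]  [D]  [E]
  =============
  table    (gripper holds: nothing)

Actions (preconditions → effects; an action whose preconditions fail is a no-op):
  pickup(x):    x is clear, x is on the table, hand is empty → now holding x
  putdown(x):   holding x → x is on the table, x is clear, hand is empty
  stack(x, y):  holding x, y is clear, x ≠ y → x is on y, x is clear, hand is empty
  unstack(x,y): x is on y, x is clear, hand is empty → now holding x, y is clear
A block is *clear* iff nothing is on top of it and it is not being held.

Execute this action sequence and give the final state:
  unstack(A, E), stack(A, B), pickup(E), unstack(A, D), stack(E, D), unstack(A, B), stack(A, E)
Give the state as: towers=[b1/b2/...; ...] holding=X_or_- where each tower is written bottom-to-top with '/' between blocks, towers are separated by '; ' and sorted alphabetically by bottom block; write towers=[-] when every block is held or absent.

towers=[C/F/B; D/E/A] holding=-

step 1 (unstack(A, E)): towers=[C/F/B; D; E] holding=A
step 2 (stack(A, B)): towers=[C/F/B/A; D; E] holding=-
step 3 (pickup(E)): towers=[C/F/B/A; D] holding=E
step 4 (unstack(A, D)) [no-op]: towers=[C/F/B/A; D] holding=E
step 5 (stack(E, D)): towers=[C/F/B/A; D/E] holding=-
step 6 (unstack(A, B)): towers=[C/F/B; D/E] holding=A
step 7 (stack(A, E)): towers=[C/F/B; D/E/A] holding=-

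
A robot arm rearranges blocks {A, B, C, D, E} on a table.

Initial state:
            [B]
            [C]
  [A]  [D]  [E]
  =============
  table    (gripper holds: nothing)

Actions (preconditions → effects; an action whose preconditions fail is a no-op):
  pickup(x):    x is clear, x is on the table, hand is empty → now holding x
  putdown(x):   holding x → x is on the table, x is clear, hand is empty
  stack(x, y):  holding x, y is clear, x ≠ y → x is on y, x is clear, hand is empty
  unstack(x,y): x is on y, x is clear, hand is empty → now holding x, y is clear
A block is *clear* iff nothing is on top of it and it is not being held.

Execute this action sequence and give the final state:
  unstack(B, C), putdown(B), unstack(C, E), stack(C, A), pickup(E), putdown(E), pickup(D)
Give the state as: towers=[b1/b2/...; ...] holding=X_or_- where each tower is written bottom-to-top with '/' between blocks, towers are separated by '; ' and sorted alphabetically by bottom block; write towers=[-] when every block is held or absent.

towers=[A/C; B; E] holding=D

step 1 (unstack(B, C)): towers=[A; D; E/C] holding=B
step 2 (putdown(B)): towers=[A; B; D; E/C] holding=-
step 3 (unstack(C, E)): towers=[A; B; D; E] holding=C
step 4 (stack(C, A)): towers=[A/C; B; D; E] holding=-
step 5 (pickup(E)): towers=[A/C; B; D] holding=E
step 6 (putdown(E)): towers=[A/C; B; D; E] holding=-
step 7 (pickup(D)): towers=[A/C; B; E] holding=D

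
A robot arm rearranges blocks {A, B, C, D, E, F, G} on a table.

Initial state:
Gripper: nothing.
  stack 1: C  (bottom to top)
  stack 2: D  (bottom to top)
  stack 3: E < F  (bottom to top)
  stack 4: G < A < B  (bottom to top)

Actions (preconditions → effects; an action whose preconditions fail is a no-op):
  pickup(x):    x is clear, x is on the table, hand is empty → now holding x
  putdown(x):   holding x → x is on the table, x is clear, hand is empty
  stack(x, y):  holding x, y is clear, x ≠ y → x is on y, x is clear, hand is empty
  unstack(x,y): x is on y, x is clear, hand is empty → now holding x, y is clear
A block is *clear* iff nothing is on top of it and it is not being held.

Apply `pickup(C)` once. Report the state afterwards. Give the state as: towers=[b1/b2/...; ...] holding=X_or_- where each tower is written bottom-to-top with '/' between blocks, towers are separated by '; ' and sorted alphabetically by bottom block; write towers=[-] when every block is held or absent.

before: towers=[C; D; E/F; G/A/B] holding=-
pre[pickup(C)]: clear(C) yes, ontable(C) yes, handempty yes
all met → apply pickup(C)
after:  towers=[D; E/F; G/A/B] holding=C

towers=[D; E/F; G/A/B] holding=C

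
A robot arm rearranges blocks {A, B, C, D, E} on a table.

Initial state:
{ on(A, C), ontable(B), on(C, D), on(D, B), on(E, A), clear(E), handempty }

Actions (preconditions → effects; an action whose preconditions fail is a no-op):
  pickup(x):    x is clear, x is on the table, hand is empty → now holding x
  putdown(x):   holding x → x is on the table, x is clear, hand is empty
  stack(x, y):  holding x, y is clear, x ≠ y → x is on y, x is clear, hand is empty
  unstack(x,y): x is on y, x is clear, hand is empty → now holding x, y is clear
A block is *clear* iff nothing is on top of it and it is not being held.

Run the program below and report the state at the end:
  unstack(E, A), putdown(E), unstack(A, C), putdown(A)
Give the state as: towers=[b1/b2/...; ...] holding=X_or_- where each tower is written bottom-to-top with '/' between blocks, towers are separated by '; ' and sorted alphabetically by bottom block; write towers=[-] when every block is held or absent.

step 1 (unstack(E, A)): towers=[B/D/C/A] holding=E
step 2 (putdown(E)): towers=[B/D/C/A; E] holding=-
step 3 (unstack(A, C)): towers=[B/D/C; E] holding=A
step 4 (putdown(A)): towers=[A; B/D/C; E] holding=-

towers=[A; B/D/C; E] holding=-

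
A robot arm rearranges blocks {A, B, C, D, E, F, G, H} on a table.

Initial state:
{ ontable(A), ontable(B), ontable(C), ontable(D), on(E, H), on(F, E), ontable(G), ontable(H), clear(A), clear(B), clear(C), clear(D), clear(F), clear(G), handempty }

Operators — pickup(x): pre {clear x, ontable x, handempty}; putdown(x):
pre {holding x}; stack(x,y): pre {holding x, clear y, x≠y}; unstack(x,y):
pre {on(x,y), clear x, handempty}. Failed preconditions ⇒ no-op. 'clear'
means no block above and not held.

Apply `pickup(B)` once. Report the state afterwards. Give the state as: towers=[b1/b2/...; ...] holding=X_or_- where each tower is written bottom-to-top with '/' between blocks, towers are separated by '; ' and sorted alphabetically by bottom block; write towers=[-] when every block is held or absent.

before: towers=[A; B; C; D; G; H/E/F] holding=-
pre[pickup(B)]: clear(B) ok, ontable(B) ok, handempty ok
all met → apply pickup(B)
after:  towers=[A; C; D; G; H/E/F] holding=B

towers=[A; C; D; G; H/E/F] holding=B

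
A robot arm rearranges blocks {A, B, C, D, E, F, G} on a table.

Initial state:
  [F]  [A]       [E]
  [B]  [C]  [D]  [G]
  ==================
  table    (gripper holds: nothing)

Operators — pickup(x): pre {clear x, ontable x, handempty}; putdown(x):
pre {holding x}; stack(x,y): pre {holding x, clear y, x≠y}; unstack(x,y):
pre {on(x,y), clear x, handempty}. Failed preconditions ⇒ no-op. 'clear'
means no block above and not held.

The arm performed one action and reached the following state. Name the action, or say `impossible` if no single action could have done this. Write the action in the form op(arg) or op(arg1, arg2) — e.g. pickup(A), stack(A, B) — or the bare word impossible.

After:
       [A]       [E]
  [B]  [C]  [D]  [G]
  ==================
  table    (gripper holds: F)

unstack(F, B)

target: towers=[B; C/A; D; G/E] holding=F
     unstack(F, B) → towers=[B; C/A; D; G/E] holding=F  ← match
         pickup(D) → towers=[B/F; C/A; G/E] holding=D
     unstack(A, C) → towers=[B/F; C; D; G/E] holding=A
     unstack(E, G) → towers=[B/F; C/A; D; G] holding=E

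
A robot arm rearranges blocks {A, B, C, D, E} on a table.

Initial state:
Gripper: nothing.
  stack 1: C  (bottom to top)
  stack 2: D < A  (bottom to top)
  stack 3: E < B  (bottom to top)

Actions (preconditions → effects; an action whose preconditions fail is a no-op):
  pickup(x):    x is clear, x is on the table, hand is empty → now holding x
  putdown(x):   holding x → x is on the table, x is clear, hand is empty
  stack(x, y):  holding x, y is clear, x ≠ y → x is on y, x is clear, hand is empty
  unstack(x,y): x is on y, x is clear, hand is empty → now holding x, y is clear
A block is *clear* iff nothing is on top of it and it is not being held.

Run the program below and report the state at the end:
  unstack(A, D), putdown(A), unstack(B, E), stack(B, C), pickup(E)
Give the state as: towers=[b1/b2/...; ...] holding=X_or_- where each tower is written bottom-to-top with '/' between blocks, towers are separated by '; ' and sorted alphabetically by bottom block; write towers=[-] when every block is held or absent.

towers=[A; C/B; D] holding=E

step 1 (unstack(A, D)): towers=[C; D; E/B] holding=A
step 2 (putdown(A)): towers=[A; C; D; E/B] holding=-
step 3 (unstack(B, E)): towers=[A; C; D; E] holding=B
step 4 (stack(B, C)): towers=[A; C/B; D; E] holding=-
step 5 (pickup(E)): towers=[A; C/B; D] holding=E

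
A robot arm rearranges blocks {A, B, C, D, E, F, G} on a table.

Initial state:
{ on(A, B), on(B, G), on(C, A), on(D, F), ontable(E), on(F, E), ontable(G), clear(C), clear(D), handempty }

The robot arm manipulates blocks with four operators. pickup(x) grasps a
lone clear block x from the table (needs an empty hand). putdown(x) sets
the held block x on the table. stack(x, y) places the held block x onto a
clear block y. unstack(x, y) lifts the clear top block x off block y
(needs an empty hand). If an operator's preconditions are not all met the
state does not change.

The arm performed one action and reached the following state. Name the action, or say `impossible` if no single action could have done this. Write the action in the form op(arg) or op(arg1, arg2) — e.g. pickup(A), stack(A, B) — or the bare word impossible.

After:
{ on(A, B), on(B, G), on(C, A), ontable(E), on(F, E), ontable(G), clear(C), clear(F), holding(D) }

unstack(D, F)

target: towers=[E/F; G/B/A/C] holding=D
     unstack(D, F) → towers=[E/F; G/B/A/C] holding=D  ← match
     unstack(C, A) → towers=[E/F/D; G/B/A] holding=C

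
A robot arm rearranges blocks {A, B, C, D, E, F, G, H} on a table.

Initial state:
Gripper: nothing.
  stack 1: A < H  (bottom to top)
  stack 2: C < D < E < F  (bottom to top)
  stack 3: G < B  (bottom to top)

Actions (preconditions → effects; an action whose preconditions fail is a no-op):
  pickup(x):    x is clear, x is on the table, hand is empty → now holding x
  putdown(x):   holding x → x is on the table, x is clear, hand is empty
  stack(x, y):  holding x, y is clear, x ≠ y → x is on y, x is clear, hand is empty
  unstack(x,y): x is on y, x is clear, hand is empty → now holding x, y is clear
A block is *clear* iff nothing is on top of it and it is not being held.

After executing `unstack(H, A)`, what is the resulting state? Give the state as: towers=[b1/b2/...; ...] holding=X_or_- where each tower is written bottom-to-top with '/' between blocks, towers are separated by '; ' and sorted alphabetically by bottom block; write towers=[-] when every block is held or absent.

towers=[A; C/D/E/F; G/B] holding=H

before: towers=[A/H; C/D/E/F; G/B] holding=-
pre[unstack(H, A)]: on(H,A) yes, clear(H) yes, handempty yes
all met → apply unstack(H, A)
after:  towers=[A; C/D/E/F; G/B] holding=H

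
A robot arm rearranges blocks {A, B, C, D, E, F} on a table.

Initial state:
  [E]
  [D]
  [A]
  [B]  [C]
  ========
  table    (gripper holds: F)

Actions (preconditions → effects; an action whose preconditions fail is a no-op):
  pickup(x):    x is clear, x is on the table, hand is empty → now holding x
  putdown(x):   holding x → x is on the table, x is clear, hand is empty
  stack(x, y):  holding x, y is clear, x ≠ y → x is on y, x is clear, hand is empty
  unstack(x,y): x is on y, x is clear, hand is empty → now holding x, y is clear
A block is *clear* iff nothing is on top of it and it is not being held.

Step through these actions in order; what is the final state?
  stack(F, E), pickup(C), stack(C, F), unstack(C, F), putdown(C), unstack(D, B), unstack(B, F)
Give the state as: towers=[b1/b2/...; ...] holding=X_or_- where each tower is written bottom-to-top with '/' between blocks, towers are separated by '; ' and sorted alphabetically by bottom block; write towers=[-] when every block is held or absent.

step 1 (stack(F, E)): towers=[B/A/D/E/F; C] holding=-
step 2 (pickup(C)): towers=[B/A/D/E/F] holding=C
step 3 (stack(C, F)): towers=[B/A/D/E/F/C] holding=-
step 4 (unstack(C, F)): towers=[B/A/D/E/F] holding=C
step 5 (putdown(C)): towers=[B/A/D/E/F; C] holding=-
step 6 (unstack(D, B)) [no-op]: towers=[B/A/D/E/F; C] holding=-
step 7 (unstack(B, F)) [no-op]: towers=[B/A/D/E/F; C] holding=-

towers=[B/A/D/E/F; C] holding=-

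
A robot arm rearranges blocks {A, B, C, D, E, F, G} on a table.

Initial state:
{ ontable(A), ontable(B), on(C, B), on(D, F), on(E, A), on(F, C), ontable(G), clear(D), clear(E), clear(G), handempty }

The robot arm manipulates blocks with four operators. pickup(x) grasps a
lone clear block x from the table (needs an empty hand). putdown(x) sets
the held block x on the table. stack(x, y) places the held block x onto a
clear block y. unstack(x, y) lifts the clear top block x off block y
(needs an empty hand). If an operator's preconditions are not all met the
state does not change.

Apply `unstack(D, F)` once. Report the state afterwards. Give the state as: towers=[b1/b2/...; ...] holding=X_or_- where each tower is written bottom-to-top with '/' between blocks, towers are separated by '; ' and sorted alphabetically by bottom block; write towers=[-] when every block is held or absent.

towers=[A/E; B/C/F; G] holding=D

before: towers=[A/E; B/C/F/D; G] holding=-
pre[unstack(D, F)]: on(D,F) yes, clear(D) yes, handempty yes
all met → apply unstack(D, F)
after:  towers=[A/E; B/C/F; G] holding=D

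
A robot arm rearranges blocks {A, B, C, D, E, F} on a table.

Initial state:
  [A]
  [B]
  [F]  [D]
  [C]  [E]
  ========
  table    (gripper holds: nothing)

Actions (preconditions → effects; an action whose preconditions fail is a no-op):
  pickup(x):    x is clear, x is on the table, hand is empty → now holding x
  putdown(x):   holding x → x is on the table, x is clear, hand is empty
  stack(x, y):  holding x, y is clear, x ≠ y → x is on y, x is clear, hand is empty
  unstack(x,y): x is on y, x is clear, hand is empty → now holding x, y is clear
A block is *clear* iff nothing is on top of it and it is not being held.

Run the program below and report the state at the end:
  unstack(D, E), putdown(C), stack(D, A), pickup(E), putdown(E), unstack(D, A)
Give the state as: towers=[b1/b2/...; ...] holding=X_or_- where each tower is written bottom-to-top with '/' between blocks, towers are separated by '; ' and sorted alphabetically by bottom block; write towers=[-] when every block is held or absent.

towers=[C/F/B/A; E] holding=D

step 1 (unstack(D, E)): towers=[C/F/B/A; E] holding=D
step 2 (putdown(C)) [no-op]: towers=[C/F/B/A; E] holding=D
step 3 (stack(D, A)): towers=[C/F/B/A/D; E] holding=-
step 4 (pickup(E)): towers=[C/F/B/A/D] holding=E
step 5 (putdown(E)): towers=[C/F/B/A/D; E] holding=-
step 6 (unstack(D, A)): towers=[C/F/B/A; E] holding=D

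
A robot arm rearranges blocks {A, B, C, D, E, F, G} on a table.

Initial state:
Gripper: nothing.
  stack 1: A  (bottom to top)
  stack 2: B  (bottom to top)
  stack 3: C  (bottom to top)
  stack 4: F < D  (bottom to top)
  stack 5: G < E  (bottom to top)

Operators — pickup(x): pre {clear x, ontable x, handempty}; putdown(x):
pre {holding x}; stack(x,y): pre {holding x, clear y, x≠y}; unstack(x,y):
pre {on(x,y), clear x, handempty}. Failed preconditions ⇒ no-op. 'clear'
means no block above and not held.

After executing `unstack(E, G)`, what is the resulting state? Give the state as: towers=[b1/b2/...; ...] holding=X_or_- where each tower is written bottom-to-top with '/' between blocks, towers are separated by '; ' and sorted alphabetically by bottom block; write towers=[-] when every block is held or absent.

before: towers=[A; B; C; F/D; G/E] holding=-
pre[unstack(E, G)]: on(E,G) ok, clear(E) ok, handempty ok
all met → apply unstack(E, G)
after:  towers=[A; B; C; F/D; G] holding=E

towers=[A; B; C; F/D; G] holding=E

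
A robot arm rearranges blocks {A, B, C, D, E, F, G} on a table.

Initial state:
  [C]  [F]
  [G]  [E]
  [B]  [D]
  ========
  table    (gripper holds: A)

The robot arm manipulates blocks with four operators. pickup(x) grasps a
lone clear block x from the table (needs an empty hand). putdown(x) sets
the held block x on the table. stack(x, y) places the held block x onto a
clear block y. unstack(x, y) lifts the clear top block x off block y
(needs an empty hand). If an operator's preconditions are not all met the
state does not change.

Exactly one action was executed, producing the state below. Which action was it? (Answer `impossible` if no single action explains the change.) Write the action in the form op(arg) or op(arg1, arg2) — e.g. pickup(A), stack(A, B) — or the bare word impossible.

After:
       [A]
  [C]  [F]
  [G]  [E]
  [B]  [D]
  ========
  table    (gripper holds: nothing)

target: towers=[B/G/C; D/E/F/A] holding=-
        putdown(A) → towers=[A; B/G/C; D/E/F] holding=-
       stack(A, F) → towers=[B/G/C; D/E/F/A] holding=-  ← match
       stack(A, C) → towers=[B/G/C/A; D/E/F] holding=-

stack(A, F)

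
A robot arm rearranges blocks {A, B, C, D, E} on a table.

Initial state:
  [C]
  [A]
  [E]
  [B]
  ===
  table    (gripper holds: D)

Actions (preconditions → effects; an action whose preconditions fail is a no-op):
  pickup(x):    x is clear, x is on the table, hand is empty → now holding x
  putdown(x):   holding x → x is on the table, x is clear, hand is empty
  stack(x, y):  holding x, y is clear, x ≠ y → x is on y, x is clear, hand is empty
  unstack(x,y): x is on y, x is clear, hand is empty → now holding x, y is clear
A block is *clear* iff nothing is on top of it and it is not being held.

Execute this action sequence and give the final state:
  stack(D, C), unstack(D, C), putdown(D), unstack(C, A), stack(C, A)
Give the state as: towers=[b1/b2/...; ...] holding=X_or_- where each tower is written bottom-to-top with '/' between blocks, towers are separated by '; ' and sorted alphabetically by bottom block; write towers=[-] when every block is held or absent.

step 1 (stack(D, C)): towers=[B/E/A/C/D] holding=-
step 2 (unstack(D, C)): towers=[B/E/A/C] holding=D
step 3 (putdown(D)): towers=[B/E/A/C; D] holding=-
step 4 (unstack(C, A)): towers=[B/E/A; D] holding=C
step 5 (stack(C, A)): towers=[B/E/A/C; D] holding=-

towers=[B/E/A/C; D] holding=-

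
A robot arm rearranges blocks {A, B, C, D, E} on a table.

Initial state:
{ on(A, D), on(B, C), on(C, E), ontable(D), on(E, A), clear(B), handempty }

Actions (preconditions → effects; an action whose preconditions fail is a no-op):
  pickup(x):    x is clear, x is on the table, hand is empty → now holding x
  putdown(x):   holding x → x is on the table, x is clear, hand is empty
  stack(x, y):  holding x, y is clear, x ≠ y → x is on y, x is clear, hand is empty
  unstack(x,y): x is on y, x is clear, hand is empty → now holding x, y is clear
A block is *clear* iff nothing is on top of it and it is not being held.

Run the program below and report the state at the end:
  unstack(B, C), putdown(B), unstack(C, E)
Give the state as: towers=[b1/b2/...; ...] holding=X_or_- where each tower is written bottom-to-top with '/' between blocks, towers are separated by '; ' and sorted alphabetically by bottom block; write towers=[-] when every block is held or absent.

towers=[B; D/A/E] holding=C

step 1 (unstack(B, C)): towers=[D/A/E/C] holding=B
step 2 (putdown(B)): towers=[B; D/A/E/C] holding=-
step 3 (unstack(C, E)): towers=[B; D/A/E] holding=C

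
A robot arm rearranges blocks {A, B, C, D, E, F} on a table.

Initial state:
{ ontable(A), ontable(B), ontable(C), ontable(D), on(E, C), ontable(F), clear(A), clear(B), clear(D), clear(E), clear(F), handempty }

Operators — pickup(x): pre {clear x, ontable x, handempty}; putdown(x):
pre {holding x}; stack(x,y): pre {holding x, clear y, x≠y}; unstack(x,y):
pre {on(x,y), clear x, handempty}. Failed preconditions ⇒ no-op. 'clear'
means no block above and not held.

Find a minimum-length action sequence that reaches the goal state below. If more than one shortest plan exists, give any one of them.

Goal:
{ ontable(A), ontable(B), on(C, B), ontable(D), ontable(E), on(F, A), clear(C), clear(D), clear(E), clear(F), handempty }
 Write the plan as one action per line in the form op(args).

step 1 (pickup(F)): towers=[A; B; C/E; D] holding=F
step 2 (stack(F, A)): towers=[A/F; B; C/E; D] holding=-
step 3 (unstack(E, C)): towers=[A/F; B; C; D] holding=E
step 4 (putdown(E)): towers=[A/F; B; C; D; E] holding=-
step 5 (pickup(C)): towers=[A/F; B; D; E] holding=C
step 6 (stack(C, B)): towers=[A/F; B/C; D; E] holding=-
goal check: towers=[A/F; B/C; D; E] holding=- — reached (length 6, optimal by BFS)

pickup(F)
stack(F, A)
unstack(E, C)
putdown(E)
pickup(C)
stack(C, B)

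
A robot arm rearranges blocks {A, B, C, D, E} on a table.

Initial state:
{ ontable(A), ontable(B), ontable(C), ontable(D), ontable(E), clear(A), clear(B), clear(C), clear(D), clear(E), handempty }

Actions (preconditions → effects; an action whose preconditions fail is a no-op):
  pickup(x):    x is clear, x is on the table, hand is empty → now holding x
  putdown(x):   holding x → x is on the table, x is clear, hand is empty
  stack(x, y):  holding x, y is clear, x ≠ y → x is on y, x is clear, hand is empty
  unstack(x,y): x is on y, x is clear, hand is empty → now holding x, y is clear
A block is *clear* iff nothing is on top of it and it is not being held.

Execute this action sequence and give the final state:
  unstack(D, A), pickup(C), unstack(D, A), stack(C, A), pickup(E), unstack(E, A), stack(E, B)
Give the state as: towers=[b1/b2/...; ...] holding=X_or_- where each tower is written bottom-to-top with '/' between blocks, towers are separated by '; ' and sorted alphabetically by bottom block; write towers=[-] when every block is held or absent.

towers=[A/C; B/E; D] holding=-

step 1 (unstack(D, A)) [no-op]: towers=[A; B; C; D; E] holding=-
step 2 (pickup(C)): towers=[A; B; D; E] holding=C
step 3 (unstack(D, A)) [no-op]: towers=[A; B; D; E] holding=C
step 4 (stack(C, A)): towers=[A/C; B; D; E] holding=-
step 5 (pickup(E)): towers=[A/C; B; D] holding=E
step 6 (unstack(E, A)) [no-op]: towers=[A/C; B; D] holding=E
step 7 (stack(E, B)): towers=[A/C; B/E; D] holding=-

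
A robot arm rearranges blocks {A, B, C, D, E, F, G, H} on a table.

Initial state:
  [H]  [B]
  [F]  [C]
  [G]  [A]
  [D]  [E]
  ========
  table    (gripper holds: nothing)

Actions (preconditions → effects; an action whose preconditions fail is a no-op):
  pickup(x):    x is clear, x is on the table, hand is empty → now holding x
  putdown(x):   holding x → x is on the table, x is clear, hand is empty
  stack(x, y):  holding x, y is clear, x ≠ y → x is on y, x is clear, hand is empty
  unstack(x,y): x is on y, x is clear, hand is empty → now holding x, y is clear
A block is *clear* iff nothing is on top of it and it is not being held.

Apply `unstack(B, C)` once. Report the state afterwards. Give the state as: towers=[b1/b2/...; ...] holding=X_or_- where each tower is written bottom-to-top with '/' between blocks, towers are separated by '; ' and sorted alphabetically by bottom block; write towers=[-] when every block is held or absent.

towers=[D/G/F/H; E/A/C] holding=B

before: towers=[D/G/F/H; E/A/C/B] holding=-
pre[unstack(B, C)]: on(B,C) ✓, clear(B) ✓, handempty ✓
all met → apply unstack(B, C)
after:  towers=[D/G/F/H; E/A/C] holding=B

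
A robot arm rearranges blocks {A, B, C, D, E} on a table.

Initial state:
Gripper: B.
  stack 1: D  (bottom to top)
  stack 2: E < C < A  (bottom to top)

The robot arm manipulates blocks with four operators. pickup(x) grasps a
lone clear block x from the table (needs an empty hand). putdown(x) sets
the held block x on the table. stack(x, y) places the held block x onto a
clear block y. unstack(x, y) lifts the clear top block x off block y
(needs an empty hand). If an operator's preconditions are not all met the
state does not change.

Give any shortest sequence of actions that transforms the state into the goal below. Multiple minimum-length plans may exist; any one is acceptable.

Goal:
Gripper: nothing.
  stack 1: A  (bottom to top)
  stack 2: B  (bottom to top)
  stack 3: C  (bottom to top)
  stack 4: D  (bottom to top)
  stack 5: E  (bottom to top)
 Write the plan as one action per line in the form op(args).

step 1 (putdown(B)): towers=[B; D; E/C/A] holding=-
step 2 (unstack(A, C)): towers=[B; D; E/C] holding=A
step 3 (putdown(A)): towers=[A; B; D; E/C] holding=-
step 4 (unstack(C, E)): towers=[A; B; D; E] holding=C
step 5 (putdown(C)): towers=[A; B; C; D; E] holding=-
goal check: towers=[A; B; C; D; E] holding=- — reached (length 5, optimal by BFS)

putdown(B)
unstack(A, C)
putdown(A)
unstack(C, E)
putdown(C)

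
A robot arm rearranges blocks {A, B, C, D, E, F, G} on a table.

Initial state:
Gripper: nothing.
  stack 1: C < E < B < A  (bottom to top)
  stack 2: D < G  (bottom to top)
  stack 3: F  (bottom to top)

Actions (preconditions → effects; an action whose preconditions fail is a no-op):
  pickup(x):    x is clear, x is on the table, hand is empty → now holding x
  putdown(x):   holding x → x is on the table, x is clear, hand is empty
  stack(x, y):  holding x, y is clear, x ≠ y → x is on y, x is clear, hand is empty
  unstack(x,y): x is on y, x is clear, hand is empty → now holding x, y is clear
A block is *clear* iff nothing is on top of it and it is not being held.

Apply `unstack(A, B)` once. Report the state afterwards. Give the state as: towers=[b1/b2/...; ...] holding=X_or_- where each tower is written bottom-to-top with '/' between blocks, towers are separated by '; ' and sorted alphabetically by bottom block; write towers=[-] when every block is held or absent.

towers=[C/E/B; D/G; F] holding=A

before: towers=[C/E/B/A; D/G; F] holding=-
pre[unstack(A, B)]: on(A,B) yes, clear(A) yes, handempty yes
all met → apply unstack(A, B)
after:  towers=[C/E/B; D/G; F] holding=A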